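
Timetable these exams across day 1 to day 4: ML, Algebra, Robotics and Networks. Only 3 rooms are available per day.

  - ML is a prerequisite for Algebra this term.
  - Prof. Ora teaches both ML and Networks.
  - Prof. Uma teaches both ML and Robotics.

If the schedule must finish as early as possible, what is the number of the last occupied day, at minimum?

2

The precedence chain requires at least 2 distinct days.
With at most 3 per day and 4 exams, at least 2 days are needed.
2 works (last occupied day: day 2): for example Networks in day 2, Robotics in day 2, ML in day 1, Algebra in day 2.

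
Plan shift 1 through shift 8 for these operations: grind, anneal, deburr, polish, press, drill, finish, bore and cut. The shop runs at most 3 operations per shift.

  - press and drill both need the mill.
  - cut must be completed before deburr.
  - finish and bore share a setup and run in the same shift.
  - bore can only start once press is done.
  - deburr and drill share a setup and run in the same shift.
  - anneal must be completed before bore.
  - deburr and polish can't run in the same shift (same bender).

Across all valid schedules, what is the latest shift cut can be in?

shift 7

Downstream work caps cut at shift 7.
cut at shift 7 is achievable: drill -> shift 8; bore -> shift 2; deburr -> shift 8; press -> shift 1; grind -> shift 1; cut -> shift 7; polish -> shift 2; anneal -> shift 1; finish -> shift 2.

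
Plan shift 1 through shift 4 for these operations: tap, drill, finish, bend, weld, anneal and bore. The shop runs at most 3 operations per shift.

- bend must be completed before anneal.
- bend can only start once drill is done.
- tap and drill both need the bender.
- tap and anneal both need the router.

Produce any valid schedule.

anneal in shift 3, bend in shift 2, finish in shift 1, bore in shift 2, weld in shift 1, drill in shift 1, tap in shift 2

Checking: drill(shift 1) before bend(shift 2); bend(shift 2) before anneal(shift 3); tap(shift 2) != drill(shift 1); tap(shift 2) != anneal(shift 3); max 3 per shift (cap 3).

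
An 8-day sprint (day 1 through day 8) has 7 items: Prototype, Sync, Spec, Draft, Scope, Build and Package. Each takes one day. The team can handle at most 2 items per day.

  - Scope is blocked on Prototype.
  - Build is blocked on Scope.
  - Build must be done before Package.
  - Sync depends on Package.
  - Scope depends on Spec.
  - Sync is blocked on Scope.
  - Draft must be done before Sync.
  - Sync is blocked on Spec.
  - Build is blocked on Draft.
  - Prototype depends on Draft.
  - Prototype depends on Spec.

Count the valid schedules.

Splitting on Prototype: it can be day 2 (15), day 3 (20), day 4 (9). Listing each branch's schedules as (Sync, Spec, Draft, Scope, Build, Package) by day number:
Prototype=day 2: (6,1,1,3,4,5) (7,1,1,3,4,5) (7,1,1,3,4,6) (7,1,1,3,5,6) (7,1,1,4,5,6) (8,1,1,3,4,5) (8,1,1,3,4,6) (8,1,1,3,4,7) (8,1,1,3,5,6) (8,1,1,3,5,7) (8,1,1,3,6,7) (8,1,1,4,5,6) (8,1,1,4,5,7) (8,1,1,4,6,7) (8,1,1,5,6,7) — 15.
Prototype=day 3: (7,1,1,4,5,6) (7,1,2,4,5,6) (7,2,1,4,5,6) (7,2,2,4,5,6) (8,1,1,4,5,6) (8,1,1,4,5,7) (8,1,1,4,6,7) (8,1,1,5,6,7) (8,1,2,4,5,6) (8,1,2,4,5,7) (8,1,2,4,6,7) (8,1,2,5,6,7) (8,2,1,4,5,6) (8,2,1,4,5,7) (8,2,1,4,6,7) (8,2,1,5,6,7) (8,2,2,4,5,6) (8,2,2,4,5,7) (8,2,2,4,6,7) (8,2,2,5,6,7) — 20.
Prototype=day 4: (8,1,1,5,6,7) (8,1,2,5,6,7) (8,1,3,5,6,7) (8,2,1,5,6,7) (8,2,2,5,6,7) (8,2,3,5,6,7) (8,3,1,5,6,7) (8,3,2,5,6,7) (8,3,3,5,6,7) — 9.
Summing: 15 + 20 + 9 = 44.

44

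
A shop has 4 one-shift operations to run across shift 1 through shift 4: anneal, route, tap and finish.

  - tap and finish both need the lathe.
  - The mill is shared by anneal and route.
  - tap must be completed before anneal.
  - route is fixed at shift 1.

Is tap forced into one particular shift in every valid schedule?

No

tap can be shift 1 (e.g. finish=shift 2; route=shift 1; tap=shift 1; anneal=shift 2) or shift 2 (e.g. route -> shift 1, anneal -> shift 3, tap -> shift 2, finish -> shift 1).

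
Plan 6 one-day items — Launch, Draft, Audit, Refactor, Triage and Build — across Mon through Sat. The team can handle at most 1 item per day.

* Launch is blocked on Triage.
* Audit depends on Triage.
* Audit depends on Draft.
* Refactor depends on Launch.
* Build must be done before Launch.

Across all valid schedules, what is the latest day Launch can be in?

Fri

Precedence pushes Launch to at least Tue; downstream work caps Launch at Fri.
Launch at Fri is achievable: Build=Thu; Draft=Tue; Launch=Fri; Refactor=Sat; Audit=Wed; Triage=Mon.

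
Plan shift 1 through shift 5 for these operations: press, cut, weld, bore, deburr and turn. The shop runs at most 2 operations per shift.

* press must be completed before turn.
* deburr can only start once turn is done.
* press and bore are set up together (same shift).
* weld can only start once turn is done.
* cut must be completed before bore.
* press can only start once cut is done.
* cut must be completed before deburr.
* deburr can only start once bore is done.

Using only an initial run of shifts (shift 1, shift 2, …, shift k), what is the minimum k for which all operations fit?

4 shifts

The precedence chain requires at least 4 distinct shifts.
With at most 2 per shift and 6 operations, at least 3 shifts are needed.
4 works (last occupied shift: shift 4): for example weld -> shift 4, cut -> shift 1, turn -> shift 3, bore -> shift 2, press -> shift 2, deburr -> shift 4.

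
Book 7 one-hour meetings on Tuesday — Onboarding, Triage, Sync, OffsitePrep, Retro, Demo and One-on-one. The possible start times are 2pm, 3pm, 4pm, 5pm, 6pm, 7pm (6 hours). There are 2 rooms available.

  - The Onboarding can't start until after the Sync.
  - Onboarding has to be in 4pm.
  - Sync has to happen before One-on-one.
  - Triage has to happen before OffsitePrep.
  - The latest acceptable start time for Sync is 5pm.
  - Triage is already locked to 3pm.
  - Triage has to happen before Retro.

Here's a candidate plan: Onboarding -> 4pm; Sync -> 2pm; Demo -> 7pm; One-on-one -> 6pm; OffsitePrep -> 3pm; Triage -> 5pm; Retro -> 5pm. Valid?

Invalid. Triage has to happen before OffsitePrep.

Onboarding has to be in 4pm — holds.
There are 2 rooms available — holds.
Sync has to happen before One-on-one — holds.
The latest acceptable start time for Sync is 5pm — holds.
Triage has to happen before OffsitePrep — violated.
Triage has to happen before Retro — violated.
The Onboarding can't start until after the Sync — holds.
Triage is already locked to 3pm — violated.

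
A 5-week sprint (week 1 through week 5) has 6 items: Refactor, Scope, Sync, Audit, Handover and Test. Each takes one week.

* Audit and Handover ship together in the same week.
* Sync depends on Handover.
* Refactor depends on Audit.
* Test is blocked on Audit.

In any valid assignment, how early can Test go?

Precedence pushes Test to at least week 2.
Test at week 2 is achievable: Scope -> week 1, Sync -> week 2, Refactor -> week 2, Handover -> week 1, Test -> week 2, Audit -> week 1.

week 2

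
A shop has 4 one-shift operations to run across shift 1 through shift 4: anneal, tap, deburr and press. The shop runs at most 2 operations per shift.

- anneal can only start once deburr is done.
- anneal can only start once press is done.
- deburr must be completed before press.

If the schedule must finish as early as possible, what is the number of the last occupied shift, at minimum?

The precedence chain requires at least 3 distinct shifts.
With at most 2 per shift and 4 operations, at least 2 shifts are needed.
3 works (last occupied shift: shift 3): for example press=shift 2, anneal=shift 3, deburr=shift 1, tap=shift 1.

shift 3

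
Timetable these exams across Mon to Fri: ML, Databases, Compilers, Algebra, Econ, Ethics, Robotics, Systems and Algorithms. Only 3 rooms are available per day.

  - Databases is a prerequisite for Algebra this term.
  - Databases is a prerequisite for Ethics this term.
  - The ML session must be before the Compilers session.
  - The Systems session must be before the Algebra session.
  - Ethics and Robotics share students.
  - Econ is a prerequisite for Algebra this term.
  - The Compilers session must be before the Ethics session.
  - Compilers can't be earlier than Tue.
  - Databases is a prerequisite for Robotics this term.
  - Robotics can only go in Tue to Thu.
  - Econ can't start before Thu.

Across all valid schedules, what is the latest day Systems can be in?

Thu

Downstream work caps Systems at Thu.
Systems at Thu is achievable: Ethics in Wed, ML in Mon, Systems in Thu, Algebra in Fri, Econ in Thu, Robotics in Tue, Compilers in Tue, Algorithms in Mon, Databases in Mon.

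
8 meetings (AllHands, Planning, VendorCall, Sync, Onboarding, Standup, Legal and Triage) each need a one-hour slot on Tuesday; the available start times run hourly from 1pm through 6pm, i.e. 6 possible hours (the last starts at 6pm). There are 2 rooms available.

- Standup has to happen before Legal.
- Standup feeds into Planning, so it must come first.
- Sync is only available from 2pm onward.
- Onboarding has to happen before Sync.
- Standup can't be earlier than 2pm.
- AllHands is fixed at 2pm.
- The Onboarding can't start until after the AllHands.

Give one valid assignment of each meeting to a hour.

Planning in 3pm, Sync in 4pm, AllHands in 2pm, Triage in 1pm, Legal in 4pm, VendorCall in 1pm, Onboarding in 3pm, Standup in 2pm

Checking: Standup(2pm) before Legal(4pm); Onboarding(3pm) before Sync(4pm); Standup(2pm) before Planning(3pm); AllHands(2pm) before Onboarding(3pm); Standup=2pm in [2pm,6pm]; Sync=4pm in [2pm,6pm]; AllHands=2pm in [2pm,2pm]; max 2 per hour (cap 2).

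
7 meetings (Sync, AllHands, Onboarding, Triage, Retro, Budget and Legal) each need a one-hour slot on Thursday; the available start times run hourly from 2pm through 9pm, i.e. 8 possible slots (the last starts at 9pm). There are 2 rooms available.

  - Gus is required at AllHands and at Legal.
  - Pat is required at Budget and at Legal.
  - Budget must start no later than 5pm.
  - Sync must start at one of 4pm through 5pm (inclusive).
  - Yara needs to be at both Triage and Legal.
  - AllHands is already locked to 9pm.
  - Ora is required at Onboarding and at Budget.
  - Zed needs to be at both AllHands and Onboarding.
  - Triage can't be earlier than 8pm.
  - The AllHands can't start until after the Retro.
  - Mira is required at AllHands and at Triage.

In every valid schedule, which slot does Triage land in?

Triage's window is 8pm–9pm.
AllHands is fixed at 9pm, and Triage can't share a slot with AllHands.
So Triage must be 8pm.

8pm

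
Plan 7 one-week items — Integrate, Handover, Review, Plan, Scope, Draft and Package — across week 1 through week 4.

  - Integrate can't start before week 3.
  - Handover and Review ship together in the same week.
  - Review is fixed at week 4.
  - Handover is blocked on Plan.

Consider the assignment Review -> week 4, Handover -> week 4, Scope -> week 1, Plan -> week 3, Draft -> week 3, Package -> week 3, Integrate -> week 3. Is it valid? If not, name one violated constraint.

Integrate can't start before week 3 — holds.
Handover is blocked on Plan — holds.
Review is fixed at week 4 — holds.
Handover and Review ship together in the same week — holds.

Valid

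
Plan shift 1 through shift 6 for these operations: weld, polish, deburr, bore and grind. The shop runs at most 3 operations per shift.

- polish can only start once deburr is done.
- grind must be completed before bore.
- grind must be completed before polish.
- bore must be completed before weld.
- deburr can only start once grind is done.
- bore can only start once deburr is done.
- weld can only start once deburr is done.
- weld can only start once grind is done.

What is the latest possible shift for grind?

shift 3

Downstream work caps grind at shift 3.
grind at shift 3 is achievable: polish=shift 5; weld=shift 6; deburr=shift 4; grind=shift 3; bore=shift 5.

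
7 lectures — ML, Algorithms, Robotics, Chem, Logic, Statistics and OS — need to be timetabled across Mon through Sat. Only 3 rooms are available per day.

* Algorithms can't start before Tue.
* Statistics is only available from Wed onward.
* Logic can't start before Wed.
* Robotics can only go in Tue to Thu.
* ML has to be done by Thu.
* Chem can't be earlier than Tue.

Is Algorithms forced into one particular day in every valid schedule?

Algorithms can be Tue (e.g. Chem -> Tue; Statistics -> Wed; Logic -> Wed; Robotics -> Tue; Algorithms -> Tue; OS -> Mon; ML -> Mon) or Wed (e.g. Algorithms=Wed; Chem=Tue; ML=Mon; OS=Mon; Statistics=Wed; Logic=Wed; Robotics=Tue).

No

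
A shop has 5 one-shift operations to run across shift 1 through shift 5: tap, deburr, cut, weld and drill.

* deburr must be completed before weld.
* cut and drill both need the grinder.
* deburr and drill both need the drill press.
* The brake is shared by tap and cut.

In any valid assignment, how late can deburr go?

shift 4

Downstream work caps deburr at shift 4.
deburr at shift 4 is achievable: drill=shift 1; cut=shift 2; weld=shift 5; tap=shift 1; deburr=shift 4.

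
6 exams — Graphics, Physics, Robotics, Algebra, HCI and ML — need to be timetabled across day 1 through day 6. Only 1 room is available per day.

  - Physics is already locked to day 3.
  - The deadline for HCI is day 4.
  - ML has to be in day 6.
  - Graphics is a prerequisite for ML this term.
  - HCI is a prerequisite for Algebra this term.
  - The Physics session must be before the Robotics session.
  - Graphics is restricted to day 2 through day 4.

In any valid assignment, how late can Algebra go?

Precedence pushes Algebra to at least day 2.
Algebra at day 5 is achievable: ML in day 6, Robotics in day 4, Physics in day 3, Algebra in day 5, HCI in day 1, Graphics in day 2.
Nothing later works — the capacity limit rule out every day after day 5.

day 5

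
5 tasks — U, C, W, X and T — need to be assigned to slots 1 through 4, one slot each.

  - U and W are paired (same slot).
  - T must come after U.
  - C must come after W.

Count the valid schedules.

56

Splitting on U: it can be 1 (36), 2 (16), 3 (4). Listing each branch's schedules as (C, W, X, T):
U=1: (2,1,1,2) (2,1,1,3) (2,1,1,4) (2,1,2,2) (2,1,2,3) (2,1,2,4) (2,1,3,2) (2,1,3,3) (2,1,3,4) (2,1,4,2) (2,1,4,3) (2,1,4,4) (3,1,1,2) (3,1,1,3) (3,1,1,4) (3,1,2,2) (3,1,2,3) (3,1,2,4) (3,1,3,2) (3,1,3,3) (3,1,3,4) (3,1,4,2) (3,1,4,3) (3,1,4,4) (4,1,1,2) (4,1,1,3) (4,1,1,4) (4,1,2,2) (4,1,2,3) (4,1,2,4) (4,1,3,2) (4,1,3,3) (4,1,3,4) (4,1,4,2) (4,1,4,3) (4,1,4,4) — 36.
U=2: (3,2,1,3) (3,2,1,4) (3,2,2,3) (3,2,2,4) (3,2,3,3) (3,2,3,4) (3,2,4,3) (3,2,4,4) (4,2,1,3) (4,2,1,4) (4,2,2,3) (4,2,2,4) (4,2,3,3) (4,2,3,4) (4,2,4,3) (4,2,4,4) — 16.
U=3: (4,3,1,4) (4,3,2,4) (4,3,3,4) (4,3,4,4) — 4.
Summing: 36 + 16 + 4 = 56.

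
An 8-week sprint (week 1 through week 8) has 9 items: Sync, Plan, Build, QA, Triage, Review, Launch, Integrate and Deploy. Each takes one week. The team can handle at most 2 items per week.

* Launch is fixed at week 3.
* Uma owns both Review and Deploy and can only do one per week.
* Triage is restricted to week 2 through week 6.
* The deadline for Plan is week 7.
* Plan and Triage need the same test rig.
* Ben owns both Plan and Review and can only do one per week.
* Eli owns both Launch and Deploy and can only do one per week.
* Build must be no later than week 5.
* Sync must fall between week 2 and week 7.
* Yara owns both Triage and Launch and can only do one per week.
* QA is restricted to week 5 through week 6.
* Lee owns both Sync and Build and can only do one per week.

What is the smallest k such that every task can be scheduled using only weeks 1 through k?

5 weeks

With at most 2 per week and 9 tasks, at least 5 weeks are needed.
QA can't be placed before week 5, so the schedule must run through at least week 5.
5 works (last occupied week: week 5): for example Integrate in week 4; Deploy in week 4; Review in week 3; Build in week 1; Triage in week 2; QA in week 5; Sync in week 2; Plan in week 1; Launch in week 3.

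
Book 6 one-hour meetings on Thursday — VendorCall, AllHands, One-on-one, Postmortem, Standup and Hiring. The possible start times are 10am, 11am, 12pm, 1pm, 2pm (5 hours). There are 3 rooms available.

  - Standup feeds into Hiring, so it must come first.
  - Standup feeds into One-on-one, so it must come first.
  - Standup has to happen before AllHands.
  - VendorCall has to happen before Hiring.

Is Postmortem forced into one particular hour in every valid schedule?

Postmortem can be 10am (e.g. One-on-one in 11am, Postmortem in 10am, AllHands in 11am, VendorCall in 10am, Hiring in 11am, Standup in 10am) or 11am (e.g. VendorCall=10am; One-on-one=12pm; Standup=10am; Postmortem=11am; Hiring=11am; AllHands=11am).

No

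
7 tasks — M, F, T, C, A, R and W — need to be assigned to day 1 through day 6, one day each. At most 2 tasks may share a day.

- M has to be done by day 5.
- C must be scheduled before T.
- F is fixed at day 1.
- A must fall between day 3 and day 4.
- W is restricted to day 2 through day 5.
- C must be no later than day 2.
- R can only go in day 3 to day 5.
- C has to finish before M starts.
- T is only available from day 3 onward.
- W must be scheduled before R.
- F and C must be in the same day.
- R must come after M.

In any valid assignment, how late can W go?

W is available from day 2; W's own window allows nothing later than day 5; downstream work caps W at day 4.
W at day 4 is achievable: W=day 4; T=day 3; C=day 1; A=day 3; R=day 5; M=day 2; F=day 1.

day 4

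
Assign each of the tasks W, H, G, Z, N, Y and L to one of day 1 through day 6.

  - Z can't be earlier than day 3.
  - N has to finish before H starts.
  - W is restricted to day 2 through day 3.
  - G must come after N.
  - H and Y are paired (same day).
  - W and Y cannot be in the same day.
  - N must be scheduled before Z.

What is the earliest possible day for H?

day 2

Precedence pushes H to at least day 2.
H at day 2 is achievable: N=day 1, H=day 2, L=day 1, Z=day 3, W=day 3, G=day 2, Y=day 2.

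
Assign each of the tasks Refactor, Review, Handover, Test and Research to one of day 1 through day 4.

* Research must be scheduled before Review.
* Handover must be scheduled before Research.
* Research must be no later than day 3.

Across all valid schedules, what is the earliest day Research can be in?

day 2

Precedence pushes Research to at least day 2; Research's own window allows nothing later than day 3.
Research at day 2 is achievable: Test=day 1; Handover=day 1; Research=day 2; Refactor=day 1; Review=day 3.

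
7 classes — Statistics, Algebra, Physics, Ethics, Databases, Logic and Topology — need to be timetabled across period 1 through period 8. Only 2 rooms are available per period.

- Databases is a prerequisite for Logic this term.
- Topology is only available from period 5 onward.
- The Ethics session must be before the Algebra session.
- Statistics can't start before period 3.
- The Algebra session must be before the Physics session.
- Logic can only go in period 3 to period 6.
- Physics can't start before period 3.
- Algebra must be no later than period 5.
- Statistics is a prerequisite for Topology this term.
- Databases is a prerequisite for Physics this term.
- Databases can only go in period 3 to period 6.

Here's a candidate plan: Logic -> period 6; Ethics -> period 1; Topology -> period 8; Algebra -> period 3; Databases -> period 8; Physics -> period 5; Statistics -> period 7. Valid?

Algebra must be no later than period 5 — holds.
The Algebra session must be before the Physics session — holds.
Statistics is a prerequisite for Topology this term — holds.
Topology is only available from period 5 onward — holds.
Logic can only go in period 3 to period 6 — holds.
Databases can only go in period 3 to period 6 — violated.
Only 2 rooms are available per period — holds.
Databases is a prerequisite for Physics this term — violated.
Databases is a prerequisite for Logic this term — violated.
Statistics can't start before period 3 — holds.
The Ethics session must be before the Algebra session — holds.
Physics can't start before period 3 — holds.

No. Databases is a prerequisite for Physics this term is not satisfied.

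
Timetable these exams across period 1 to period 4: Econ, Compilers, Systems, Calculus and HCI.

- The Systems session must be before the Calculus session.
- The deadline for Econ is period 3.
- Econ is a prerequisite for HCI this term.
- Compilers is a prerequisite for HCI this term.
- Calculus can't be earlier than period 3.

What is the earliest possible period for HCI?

period 2

Precedence pushes HCI to at least period 2.
HCI at period 2 is achievable: Systems=period 1, HCI=period 2, Econ=period 1, Calculus=period 3, Compilers=period 1.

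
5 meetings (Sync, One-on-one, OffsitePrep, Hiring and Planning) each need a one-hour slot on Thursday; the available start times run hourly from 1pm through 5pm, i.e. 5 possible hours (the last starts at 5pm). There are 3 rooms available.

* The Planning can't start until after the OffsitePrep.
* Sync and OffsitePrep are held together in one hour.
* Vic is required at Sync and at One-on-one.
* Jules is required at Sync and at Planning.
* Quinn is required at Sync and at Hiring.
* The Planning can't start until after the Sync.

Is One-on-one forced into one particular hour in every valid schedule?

One-on-one can be 1pm (e.g. Planning in 3pm, OffsitePrep in 2pm, Sync in 2pm, One-on-one in 1pm, Hiring in 1pm) or 2pm (e.g. Sync -> 1pm, Planning -> 2pm, Hiring -> 2pm, OffsitePrep -> 1pm, One-on-one -> 2pm).

No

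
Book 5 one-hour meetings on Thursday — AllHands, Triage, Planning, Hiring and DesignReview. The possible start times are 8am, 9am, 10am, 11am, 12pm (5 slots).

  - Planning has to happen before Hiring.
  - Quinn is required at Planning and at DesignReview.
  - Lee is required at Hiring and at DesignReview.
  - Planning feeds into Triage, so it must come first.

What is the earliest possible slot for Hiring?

Precedence pushes Hiring to at least 9am.
Hiring at 9am is achievable: Triage -> 9am; DesignReview -> 10am; AllHands -> 8am; Hiring -> 9am; Planning -> 8am.

9am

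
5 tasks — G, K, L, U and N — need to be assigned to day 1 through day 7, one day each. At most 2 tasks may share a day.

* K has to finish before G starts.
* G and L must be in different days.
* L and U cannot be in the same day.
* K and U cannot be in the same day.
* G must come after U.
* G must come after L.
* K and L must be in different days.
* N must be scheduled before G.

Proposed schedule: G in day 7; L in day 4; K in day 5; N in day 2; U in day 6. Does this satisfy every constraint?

K and L must be in different days — holds.
N must be scheduled before G — holds.
G and L must be in different days — holds.
G must come after L — holds.
G must come after U — holds.
L and U cannot be in the same day — holds.
At most 2 tasks may share a day — holds.
K and U cannot be in the same day — holds.
K has to finish before G starts — holds.

Yes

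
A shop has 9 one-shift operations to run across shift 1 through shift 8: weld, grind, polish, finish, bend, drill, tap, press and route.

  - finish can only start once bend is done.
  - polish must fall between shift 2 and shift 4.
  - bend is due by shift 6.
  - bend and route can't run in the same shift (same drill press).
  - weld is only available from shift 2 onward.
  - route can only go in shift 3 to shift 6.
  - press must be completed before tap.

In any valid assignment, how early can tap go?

shift 2

Precedence pushes tap to at least shift 2.
tap at shift 2 is achievable: route in shift 3, tap in shift 2, press in shift 1, polish in shift 2, grind in shift 1, drill in shift 1, weld in shift 2, bend in shift 1, finish in shift 2.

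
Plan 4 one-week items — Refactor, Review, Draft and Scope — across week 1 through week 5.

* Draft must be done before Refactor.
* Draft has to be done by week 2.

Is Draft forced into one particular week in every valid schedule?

Draft can be week 1 (e.g. Draft=week 1; Refactor=week 2; Scope=week 1; Review=week 1) or week 2 (e.g. Review -> week 1, Draft -> week 2, Scope -> week 1, Refactor -> week 3).

No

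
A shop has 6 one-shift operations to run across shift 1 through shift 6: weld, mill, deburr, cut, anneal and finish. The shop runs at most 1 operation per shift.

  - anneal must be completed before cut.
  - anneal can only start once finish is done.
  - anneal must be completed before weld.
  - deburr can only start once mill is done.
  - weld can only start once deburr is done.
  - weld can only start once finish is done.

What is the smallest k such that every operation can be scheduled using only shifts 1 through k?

6

The precedence chain requires at least 3 distinct shifts.
With at most 1 per shift and 6 operations, at least 6 shifts are needed.
6 works (last occupied shift: shift 6): for example weld -> shift 5, anneal -> shift 2, finish -> shift 1, cut -> shift 6, deburr -> shift 4, mill -> shift 3.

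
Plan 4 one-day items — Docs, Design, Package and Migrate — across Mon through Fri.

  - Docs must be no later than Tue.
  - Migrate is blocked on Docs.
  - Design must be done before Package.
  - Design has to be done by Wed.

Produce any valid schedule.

Package in Tue; Design in Mon; Migrate in Tue; Docs in Mon

Checking: Design(Mon) before Package(Tue); Docs(Mon) before Migrate(Tue); Docs=Mon in [Mon,Tue]; Design=Mon in [Mon,Wed].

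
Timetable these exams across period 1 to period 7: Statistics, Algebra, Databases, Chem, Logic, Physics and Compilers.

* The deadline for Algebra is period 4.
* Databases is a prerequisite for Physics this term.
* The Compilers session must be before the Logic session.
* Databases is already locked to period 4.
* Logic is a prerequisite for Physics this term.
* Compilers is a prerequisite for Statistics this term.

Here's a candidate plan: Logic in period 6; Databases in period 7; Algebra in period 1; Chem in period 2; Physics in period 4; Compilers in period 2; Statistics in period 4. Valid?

Databases is already locked to period 4 — violated.
Compilers is a prerequisite for Statistics this term — holds.
Logic is a prerequisite for Physics this term — violated.
The deadline for Algebra is period 4 — holds.
Databases is a prerequisite for Physics this term — violated.
The Compilers session must be before the Logic session — holds.

No — it violates: Databases is a prerequisite for Physics this term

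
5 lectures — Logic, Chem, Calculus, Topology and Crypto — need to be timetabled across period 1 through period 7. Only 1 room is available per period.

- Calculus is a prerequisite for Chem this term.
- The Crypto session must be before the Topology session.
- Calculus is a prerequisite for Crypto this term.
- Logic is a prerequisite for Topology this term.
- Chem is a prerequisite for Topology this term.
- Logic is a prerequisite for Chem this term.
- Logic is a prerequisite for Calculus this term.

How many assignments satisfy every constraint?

Splitting on Logic: it can be period 1 (30), period 2 (10), period 3 (2). Listing each branch's schedules as (Chem, Calculus, Topology, Crypto) by period number:
Logic=period 1: (3,2,5,4) (3,2,6,4) (3,2,6,5) (3,2,7,4) (3,2,7,5) (3,2,7,6) (4,2,5,3) (4,2,6,3) (4,2,6,5) (4,2,7,3) (4,2,7,5) (4,2,7,6) (4,3,6,5) (4,3,7,5) (4,3,7,6) (5,2,6,3) (5,2,6,4) (5,2,7,3) (5,2,7,4) (5,2,7,6) (5,3,6,4) (5,3,7,4) (5,3,7,6) (5,4,7,6) (6,2,7,3) (6,2,7,4) (6,2,7,5) (6,3,7,4) (6,3,7,5) (6,4,7,5) — 30.
Logic=period 2: (4,3,6,5) (4,3,7,5) (4,3,7,6) (5,3,6,4) (5,3,7,4) (5,3,7,6) (5,4,7,6) (6,3,7,4) (6,3,7,5) (6,4,7,5) — 10.
Logic=period 3: (5,4,7,6) (6,4,7,5) — 2.
Summing: 30 + 10 + 2 = 42.

42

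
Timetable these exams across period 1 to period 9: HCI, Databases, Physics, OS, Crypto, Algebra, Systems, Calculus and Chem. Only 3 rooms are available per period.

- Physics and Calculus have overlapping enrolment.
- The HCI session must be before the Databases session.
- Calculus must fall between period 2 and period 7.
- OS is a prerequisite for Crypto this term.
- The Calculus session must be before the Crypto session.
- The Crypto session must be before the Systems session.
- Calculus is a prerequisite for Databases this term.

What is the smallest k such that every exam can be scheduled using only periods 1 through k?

The precedence chain requires at least 3 distinct periods.
With at most 3 per period and 9 exams, at least 3 periods are needed.
Propagating the time windows through the other constraints, Systems can't land before period 4, so the schedule must run through at least period 4.
4 works (last occupied period: period 4): for example Systems=period 4; Calculus=period 2; Physics=period 1; Databases=period 3; HCI=period 1; OS=period 1; Crypto=period 3; Chem=period 2; Algebra=period 2.

4 periods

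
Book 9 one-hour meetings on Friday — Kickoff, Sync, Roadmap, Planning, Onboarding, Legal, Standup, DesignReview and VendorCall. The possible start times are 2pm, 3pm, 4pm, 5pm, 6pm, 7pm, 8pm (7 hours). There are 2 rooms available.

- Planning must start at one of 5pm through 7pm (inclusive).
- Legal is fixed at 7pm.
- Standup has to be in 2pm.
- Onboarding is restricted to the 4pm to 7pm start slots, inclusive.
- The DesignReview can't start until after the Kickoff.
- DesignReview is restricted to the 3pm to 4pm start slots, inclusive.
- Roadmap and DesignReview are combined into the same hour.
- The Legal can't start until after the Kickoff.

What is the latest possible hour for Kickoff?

Downstream work caps Kickoff at 3pm.
Kickoff at 3pm is achievable: Onboarding -> 5pm, Planning -> 5pm, Sync -> 2pm, DesignReview -> 4pm, Kickoff -> 3pm, Standup -> 2pm, Roadmap -> 4pm, Legal -> 7pm, VendorCall -> 3pm.

3pm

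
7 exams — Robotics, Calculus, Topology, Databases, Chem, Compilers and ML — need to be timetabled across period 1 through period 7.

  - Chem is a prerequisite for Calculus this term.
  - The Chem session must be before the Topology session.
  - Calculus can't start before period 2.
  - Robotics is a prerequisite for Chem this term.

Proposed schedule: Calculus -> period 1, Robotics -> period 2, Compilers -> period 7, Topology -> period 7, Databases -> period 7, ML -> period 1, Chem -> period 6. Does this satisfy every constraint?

Invalid. Calculus can't start before period 2.

Calculus can't start before period 2 — violated.
Chem is a prerequisite for Calculus this term — violated.
Robotics is a prerequisite for Chem this term — holds.
The Chem session must be before the Topology session — holds.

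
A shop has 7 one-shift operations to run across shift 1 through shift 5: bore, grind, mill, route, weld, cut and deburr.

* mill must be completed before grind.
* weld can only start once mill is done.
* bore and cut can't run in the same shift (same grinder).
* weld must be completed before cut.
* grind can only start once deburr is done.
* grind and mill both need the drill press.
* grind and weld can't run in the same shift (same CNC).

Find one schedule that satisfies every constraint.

cut -> shift 4; mill -> shift 1; weld -> shift 3; grind -> shift 2; bore -> shift 1; route -> shift 1; deburr -> shift 1

Checking: mill(shift 1) before grind(shift 2); mill(shift 1) before weld(shift 3); deburr(shift 1) before grind(shift 2); weld(shift 3) before cut(shift 4); grind(shift 2) != weld(shift 3); grind(shift 2) != mill(shift 1); bore(shift 1) != cut(shift 4).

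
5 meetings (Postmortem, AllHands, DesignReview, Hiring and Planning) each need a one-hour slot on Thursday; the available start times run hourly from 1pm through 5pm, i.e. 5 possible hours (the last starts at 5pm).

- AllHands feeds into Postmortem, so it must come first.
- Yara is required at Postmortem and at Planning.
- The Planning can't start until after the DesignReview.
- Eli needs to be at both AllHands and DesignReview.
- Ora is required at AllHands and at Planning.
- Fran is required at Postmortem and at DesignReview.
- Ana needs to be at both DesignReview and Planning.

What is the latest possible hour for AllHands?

Downstream work caps AllHands at 4pm.
AllHands at 4pm is achievable: DesignReview -> 1pm; Hiring -> 1pm; AllHands -> 4pm; Postmortem -> 5pm; Planning -> 2pm.

4pm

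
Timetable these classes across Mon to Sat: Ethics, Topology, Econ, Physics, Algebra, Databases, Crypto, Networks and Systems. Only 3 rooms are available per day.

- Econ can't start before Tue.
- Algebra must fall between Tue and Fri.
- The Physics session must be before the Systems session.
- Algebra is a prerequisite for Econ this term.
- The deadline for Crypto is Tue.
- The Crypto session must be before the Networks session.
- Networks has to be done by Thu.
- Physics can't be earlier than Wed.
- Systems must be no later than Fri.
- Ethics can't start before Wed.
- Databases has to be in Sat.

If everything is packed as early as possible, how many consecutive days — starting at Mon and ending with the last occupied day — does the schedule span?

6

The precedence chain requires at least 2 distinct days.
With at most 3 per day and 9 classes, at least 3 days are needed.
Databases can't be placed before Sat — that is day 6 counting from Mon — so the schedule must run through at least 6 days.
6 works (last occupied day: Sat): for example Ethics -> Wed, Crypto -> Mon, Systems -> Thu, Physics -> Wed, Databases -> Sat, Algebra -> Tue, Networks -> Tue, Topology -> Mon, Econ -> Wed.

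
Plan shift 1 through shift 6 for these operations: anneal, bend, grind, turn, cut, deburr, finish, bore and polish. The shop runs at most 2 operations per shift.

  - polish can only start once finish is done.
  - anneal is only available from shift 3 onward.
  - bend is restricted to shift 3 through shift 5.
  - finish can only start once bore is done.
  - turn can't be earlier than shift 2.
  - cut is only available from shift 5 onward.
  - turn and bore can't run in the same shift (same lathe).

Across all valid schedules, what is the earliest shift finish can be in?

Precedence pushes finish to at least shift 2; downstream work caps finish at shift 5.
finish at shift 2 is achievable: finish=shift 2, anneal=shift 3, cut=shift 5, grind=shift 1, bend=shift 3, deburr=shift 4, bore=shift 1, turn=shift 2, polish=shift 4.

shift 2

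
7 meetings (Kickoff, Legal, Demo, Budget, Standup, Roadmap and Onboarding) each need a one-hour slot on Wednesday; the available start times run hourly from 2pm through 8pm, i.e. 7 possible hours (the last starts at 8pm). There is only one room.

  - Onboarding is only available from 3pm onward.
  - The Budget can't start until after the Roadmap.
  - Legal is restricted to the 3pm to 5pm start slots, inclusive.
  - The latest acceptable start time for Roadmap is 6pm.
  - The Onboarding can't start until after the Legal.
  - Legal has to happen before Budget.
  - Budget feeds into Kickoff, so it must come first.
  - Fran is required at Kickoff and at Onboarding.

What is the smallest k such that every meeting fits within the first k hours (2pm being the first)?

7

The precedence chain requires at least 3 distinct hours.
With at most 1 per hour and 7 meetings, at least 7 hours are needed.
Propagating the time windows through the other constraints, Kickoff can't land before 5pm — that is hour 4 counting from 2pm — so the schedule must run through at least 4 hours.
7 works (last occupied hour: 8pm): for example Onboarding in 4pm; Demo in 7pm; Budget in 5pm; Kickoff in 6pm; Roadmap in 2pm; Legal in 3pm; Standup in 8pm.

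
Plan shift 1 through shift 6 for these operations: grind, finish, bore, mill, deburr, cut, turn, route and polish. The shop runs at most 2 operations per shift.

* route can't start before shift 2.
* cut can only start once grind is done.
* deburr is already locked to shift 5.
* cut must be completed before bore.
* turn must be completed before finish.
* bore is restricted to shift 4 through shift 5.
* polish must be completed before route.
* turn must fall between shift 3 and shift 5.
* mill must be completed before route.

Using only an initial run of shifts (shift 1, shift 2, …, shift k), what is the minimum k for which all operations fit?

The precedence chain requires at least 3 distinct shifts.
With at most 2 per shift and 9 operations, at least 5 shifts are needed.
deburr can't be placed before shift 5, so the schedule must run through at least shift 5.
5 works (last occupied shift: shift 5): for example cut -> shift 3; mill -> shift 1; grind -> shift 2; bore -> shift 4; finish -> shift 4; turn -> shift 3; deburr -> shift 5; route -> shift 2; polish -> shift 1.

5 shifts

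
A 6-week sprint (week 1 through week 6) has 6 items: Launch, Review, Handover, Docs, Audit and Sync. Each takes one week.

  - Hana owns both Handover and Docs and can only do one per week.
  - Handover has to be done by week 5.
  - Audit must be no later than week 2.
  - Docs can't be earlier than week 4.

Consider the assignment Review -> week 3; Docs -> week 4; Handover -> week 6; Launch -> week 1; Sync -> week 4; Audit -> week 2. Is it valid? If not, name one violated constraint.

Docs can't be earlier than week 4 — holds.
Handover has to be done by week 5 — violated.
Audit must be no later than week 2 — holds.
Hana owns both Handover and Docs and can only do one per week — holds.

Invalid. Handover has to be done by week 5.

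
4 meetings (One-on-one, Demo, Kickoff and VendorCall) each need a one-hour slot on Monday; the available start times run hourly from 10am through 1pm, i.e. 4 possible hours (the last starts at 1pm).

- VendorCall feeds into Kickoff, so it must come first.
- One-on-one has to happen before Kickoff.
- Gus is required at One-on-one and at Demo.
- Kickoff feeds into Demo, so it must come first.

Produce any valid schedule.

Kickoff -> 11am, One-on-one -> 10am, VendorCall -> 10am, Demo -> 12pm

Checking: VendorCall(10am) before Kickoff(11am); One-on-one(10am) before Kickoff(11am); Kickoff(11am) before Demo(12pm); One-on-one(10am) != Demo(12pm).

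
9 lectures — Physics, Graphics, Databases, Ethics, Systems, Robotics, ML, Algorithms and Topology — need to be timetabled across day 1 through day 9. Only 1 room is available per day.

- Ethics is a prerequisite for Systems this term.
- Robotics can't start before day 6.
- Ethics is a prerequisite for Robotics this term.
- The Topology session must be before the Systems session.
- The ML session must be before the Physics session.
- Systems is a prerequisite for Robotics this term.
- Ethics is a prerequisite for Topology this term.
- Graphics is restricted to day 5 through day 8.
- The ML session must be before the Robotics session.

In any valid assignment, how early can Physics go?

day 2

Precedence pushes Physics to at least day 2.
Physics at day 2 is achievable: ML -> day 1, Databases -> day 8, Robotics -> day 6, Systems -> day 5, Physics -> day 2, Algorithms -> day 9, Topology -> day 4, Graphics -> day 7, Ethics -> day 3.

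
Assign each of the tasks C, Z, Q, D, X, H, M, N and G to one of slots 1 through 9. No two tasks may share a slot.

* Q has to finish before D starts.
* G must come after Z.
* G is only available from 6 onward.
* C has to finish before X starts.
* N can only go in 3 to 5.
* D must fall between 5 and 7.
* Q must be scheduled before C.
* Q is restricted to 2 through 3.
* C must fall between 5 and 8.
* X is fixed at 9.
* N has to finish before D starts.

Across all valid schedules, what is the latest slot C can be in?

C is available from 5; C's own window allows nothing later than 8.
C at 8 is achievable: G -> 6, H -> 4, M -> 7, D -> 5, Q -> 2, X -> 9, Z -> 1, C -> 8, N -> 3.

8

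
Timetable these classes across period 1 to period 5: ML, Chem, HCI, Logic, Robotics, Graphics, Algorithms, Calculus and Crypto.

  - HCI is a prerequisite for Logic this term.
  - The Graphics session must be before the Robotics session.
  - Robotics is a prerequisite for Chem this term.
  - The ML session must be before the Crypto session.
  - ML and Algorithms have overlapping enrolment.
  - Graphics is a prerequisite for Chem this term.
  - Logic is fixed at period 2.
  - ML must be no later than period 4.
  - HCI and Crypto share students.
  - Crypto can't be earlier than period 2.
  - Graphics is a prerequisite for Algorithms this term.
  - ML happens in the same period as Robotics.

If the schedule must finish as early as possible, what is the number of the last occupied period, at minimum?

3

The precedence chain requires at least 3 distinct periods.
3 works (last occupied period: period 3): for example Calculus -> period 1; Robotics -> period 2; Algorithms -> period 3; Logic -> period 2; Graphics -> period 1; Crypto -> period 3; HCI -> period 1; Chem -> period 3; ML -> period 2.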